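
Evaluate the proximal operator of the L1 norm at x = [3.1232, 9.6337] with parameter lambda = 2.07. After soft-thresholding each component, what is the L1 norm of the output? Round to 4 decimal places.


Soft-thresholding with lambda = 2.07:
prox(3.1232) = sign(3.1232)*max(|3.1232| - 2.07, 0) = 1.0532
prox(9.6337) = sign(9.6337)*max(|9.6337| - 2.07, 0) = 7.5637
prox(x) = [1.0532, 7.5637]
||prox(x)||_1 = 1.0532 + 7.5637 = 8.6169


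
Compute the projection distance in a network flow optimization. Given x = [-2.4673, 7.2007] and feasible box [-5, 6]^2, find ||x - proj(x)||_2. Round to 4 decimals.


Project each component onto [-5, 6].
clip(-2.4673) = -2.4673, clip(7.2007) = 6.0
Projection = [-2.4673, 6.0]
Squared diffs: [0.0, 1.4417]
Distance = sqrt(1.4417) = 1.2007


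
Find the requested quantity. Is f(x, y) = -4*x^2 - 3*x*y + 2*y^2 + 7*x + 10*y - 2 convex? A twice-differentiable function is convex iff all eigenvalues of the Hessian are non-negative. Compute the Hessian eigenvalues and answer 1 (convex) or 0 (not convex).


The Hessian of f(x,y) = -4*x^2 - 3*x*y + 2*y^2 + 7*x + 10*y - 2 is:
H = [[-8, -3], [-3, 4]]
Trace = -8 + 4 = -4
Determinant = -8*4 - (-3)^2 = -41
Discriminant = (-4)^2 - 4*-41 = 180.0
Eigenvalues: lambda_1 = -8.7082, lambda_2 = 4.7082
The function is not convex.

0


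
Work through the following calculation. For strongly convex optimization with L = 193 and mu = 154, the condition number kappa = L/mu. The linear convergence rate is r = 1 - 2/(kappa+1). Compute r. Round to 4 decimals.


Step 1: Compute the condition number.
kappa = L/mu = 193/154 = 1.2532
Step 2: Compute the convergence rate.
r = 1 - 2/(kappa + 1) = 1 - 2*mu/(L + mu) = (L - mu)/(L + mu) = 39/347 = 0.1124


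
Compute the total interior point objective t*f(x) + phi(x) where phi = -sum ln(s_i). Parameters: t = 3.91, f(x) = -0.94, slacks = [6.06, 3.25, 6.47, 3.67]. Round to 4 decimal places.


Step 1: Compute log-barrier.
ln values: [1.8017, 1.1787, 1.8672, 1.3002]
phi = -(1.8017 + 1.1787 + 1.8672 + 1.3002) = -6.1477
Step 2: Compute augmented objective.
t*f(x) = 3.91*-0.94 = -3.6754
Total = -3.6754 - 6.1477 = -9.8231


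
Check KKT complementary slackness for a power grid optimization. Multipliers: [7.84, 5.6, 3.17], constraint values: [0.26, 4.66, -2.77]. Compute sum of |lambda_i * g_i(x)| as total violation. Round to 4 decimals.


KKT complementary slackness check:
lambda_1 * g_1 = 7.84 * 0.26 = 2.0384
lambda_2 * g_2 = 5.6 * 4.66 = 26.096
lambda_3 * g_3 = 3.17 * -2.77 = -8.7809
Total violation = 2.0384 + 26.096 + 8.7809 = 36.9153


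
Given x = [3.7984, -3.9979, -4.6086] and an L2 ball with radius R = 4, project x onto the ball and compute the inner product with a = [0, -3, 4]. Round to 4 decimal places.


Step 1: Compute ||x|| (intermediates to 6 decimals).
||x|| = sqrt(3.7984^2 + (-3.9979)^2 + (-4.6086)^2) = 7.18681
Step 2: Project.
Since ||x|| > R, scale = R/||x|| = 4/7.18681 = 0.556575, proj(x) = scale * x
proj(x) = [2.114094, -2.225131, -2.565032]
Step 3: Dot product.
a^T * proj(x) = 0*2.114094 - 3*(-2.225131) + 4*(-2.565032) = -3.5847


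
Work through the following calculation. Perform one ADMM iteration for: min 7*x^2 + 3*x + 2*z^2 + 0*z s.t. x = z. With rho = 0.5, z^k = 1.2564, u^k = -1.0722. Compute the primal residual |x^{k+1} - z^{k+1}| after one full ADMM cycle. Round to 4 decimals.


ADMM iteration with rho = 0.5, z^k = 1.2564, u^k = -1.0722
Step 1: x-update.
Minimize 7*x^2 + 3*x + (0.5/2)*(x - 1.2564 - 1.0722)^2
FOC: (2*7 + 0.5)*x = -3 + 0.5*(1.2564 + 1.0722)
x^{k+1} = -0.1266
Step 2: z-update.
Minimize 2*z^2 + 0*z + (0.5/2)*(-0.1266 - z - 1.0722)^2
FOC: (2*2 + 0.5)*z = 0 + 0.5*(-0.1266 - 1.0722)
z^{k+1} = -0.1332
Step 3: u-update.
u^{k+1} = -1.0722 - 0.1266 + 0.1332 = -1.0656
Step 4: Primal residual = |-0.1266 + 0.1332| = 0.0066


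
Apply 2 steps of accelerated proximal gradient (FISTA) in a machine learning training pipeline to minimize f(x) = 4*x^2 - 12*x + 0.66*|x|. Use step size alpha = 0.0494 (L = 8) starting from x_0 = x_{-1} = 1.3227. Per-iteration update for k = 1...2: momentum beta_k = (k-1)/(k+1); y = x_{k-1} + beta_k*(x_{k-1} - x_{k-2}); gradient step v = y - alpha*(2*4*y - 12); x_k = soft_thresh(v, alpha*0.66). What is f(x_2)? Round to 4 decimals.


FISTA on f(x) = 4*x^2 - 12*x + 0.66*|x|
L = 8, alpha = 0.0494
Iteration 1: beta = 0.0, y = 1.3227 + 0.0*(1.3227 - 1.3227) = 1.3227
  grad(y) = -1.4184, v = y - alpha*grad = 1.3928
  prox(v) = soft_thresh(1.3928, 0.0326) = 1.3602
Iteration 2: beta = 0.3333, y = 1.3602 + 0.3333*(1.3602 - 1.3227) = 1.3727
  grad(y) = -1.0188, v = y - alpha*grad = 1.423
  prox(v) = soft_thresh(1.423, 0.0326) = 1.3904
f(x_2) = 4*1.3904^2 - 12*1.3904 + 0.66*|1.3904| = -8.0343


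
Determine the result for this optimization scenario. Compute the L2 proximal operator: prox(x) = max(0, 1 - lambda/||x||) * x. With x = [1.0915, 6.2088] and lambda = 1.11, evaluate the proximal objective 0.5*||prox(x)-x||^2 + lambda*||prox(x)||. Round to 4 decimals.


Step 1: Compute ||x||.
||x|| = 6.304
Step 2: Compute scaling factor.
scale = max(0, 1 - 1.11/6.304) = 0.8239
Step 3: prox(x) = [0.8993, 5.1156]
||prox(x)|| = 5.194
Step 4: Proximal objective.
0.5*||prox-x||^2 = 0.6161
lambda*||prox|| = 5.7653
Total = 6.3814


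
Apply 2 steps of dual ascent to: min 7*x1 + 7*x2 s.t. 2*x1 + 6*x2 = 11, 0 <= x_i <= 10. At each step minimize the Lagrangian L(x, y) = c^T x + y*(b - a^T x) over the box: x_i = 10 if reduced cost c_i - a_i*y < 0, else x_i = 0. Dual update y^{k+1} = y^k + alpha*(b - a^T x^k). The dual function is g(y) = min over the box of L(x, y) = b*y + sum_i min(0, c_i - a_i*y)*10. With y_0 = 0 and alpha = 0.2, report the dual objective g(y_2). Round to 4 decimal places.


Dual ascent for LP: min 7*x1 + 7*x2, 2*x1 + 6*x2 = 11, 0 <= x_i <= 10
Step 1: y^k = 0.0, reduced costs: (7.0, 7.0)
  x^k = (0.0, 0.0), subgradient = b - a^T x = 11.0
  y^{k+1} = 0.0 + 0.2*11.0 = 2.2
Step 2: y^k = 2.2, reduced costs: (2.6, -6.2)
  x^k = (0.0, 10.0), subgradient = b - a^T x = -49.0
  y^{k+1} = 2.2 + 0.2*-49.0 = -7.6
Dual objective at y_2 = -7.6: reduced costs (22.2, 52.6), box minimizer x = (0.0, 0.0)
g(y_2) = b*y + (c1 - a1*y)*x1 + (c2 - a2*y)*x2 = 11*(-7.6) + 22.2*0.0 + 52.6*0.0 = -83.6 + 0.0 + 0.0 = -83.6


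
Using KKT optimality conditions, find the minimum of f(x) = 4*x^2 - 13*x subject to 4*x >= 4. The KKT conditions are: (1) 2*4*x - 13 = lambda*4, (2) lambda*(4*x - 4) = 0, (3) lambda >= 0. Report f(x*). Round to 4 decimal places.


Step 1: Try lambda = 0 (constraint inactive).
Stationarity: 2*4*x - 13 = 0
x* = 13/(2*4) = 1.625
Check constraint: 4*1.625 = 6.5 >= 4 -- satisfied.
Step 2: Compute optimal value.
f(x*) = 4*1.625^2 - 13*1.625 = -10.5625


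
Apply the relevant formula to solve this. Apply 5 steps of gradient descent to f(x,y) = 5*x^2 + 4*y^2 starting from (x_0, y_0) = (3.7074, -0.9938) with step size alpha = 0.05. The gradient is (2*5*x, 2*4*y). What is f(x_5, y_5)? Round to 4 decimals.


Gradient descent on f(x,y) = 5*x^2 + 4*y^2.
Starting point: (3.7074, -0.9938), alpha = 0.05
Step 1: grad_x = 2*5*3.7074 = 37.074, grad_y = 2*4*-0.9938 = -7.9504
  x_1 = 3.7074 - 0.05*37.074 = 1.8537
  y_1 = -0.9938 - 0.05*-7.9504 = -0.5963
Step 2: grad_x = 2*5*1.8537 = 18.537, grad_y = 2*4*-0.5963 = -4.7702
  x_2 = 1.8537 - 0.05*18.537 = 0.9269
  y_2 = -0.5963 - 0.05*-4.7702 = -0.3578
Step 3: grad_x = 2*5*0.9269 = 9.2685, grad_y = 2*4*-0.3578 = -2.8621
  x_3 = 0.9269 - 0.05*9.2685 = 0.4634
  y_3 = -0.3578 - 0.05*-2.8621 = -0.2147
Step 4: grad_x = 2*5*0.4634 = 4.6343, grad_y = 2*4*-0.2147 = -1.7173
  x_4 = 0.4634 - 0.05*4.6343 = 0.2317
  y_4 = -0.2147 - 0.05*-1.7173 = -0.1288
Step 5: grad_x = 2*5*0.2317 = 2.3171, grad_y = 2*4*-0.1288 = -1.0304
  x_5 = 0.2317 - 0.05*2.3171 = 0.1159
  y_5 = -0.1288 - 0.05*-1.0304 = -0.0773
f(0.1159, -0.0773) = 5*0.1159^2 + 4*(-0.0773)^2 = 0.091


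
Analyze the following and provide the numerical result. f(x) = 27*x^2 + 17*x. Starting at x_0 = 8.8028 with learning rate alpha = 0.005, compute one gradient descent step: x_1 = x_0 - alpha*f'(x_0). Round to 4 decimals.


We compute the gradient at x_0 and apply the update.
f'(x) = 54*x + 17
f'(8.8028) = 54*8.8028 + 17 = 492.3512
x_1 = 8.8028 - 0.005*492.3512 = 6.341


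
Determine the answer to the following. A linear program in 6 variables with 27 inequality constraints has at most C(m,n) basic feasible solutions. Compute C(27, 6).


Each vertex corresponds to some choice of n active constraints out of m, so the number of vertices is at most C(m, n) = m! / (n!(m-n)!).
m = 27, n = 6
Numerator: 27 * 26 * 25 * 24 * 23 * 22
Denominator: 6! = 720
C(27, 6) = 296010


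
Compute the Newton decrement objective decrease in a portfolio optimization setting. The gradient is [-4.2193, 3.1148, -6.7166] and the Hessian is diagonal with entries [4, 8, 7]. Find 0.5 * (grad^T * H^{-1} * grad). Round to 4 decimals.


Step 1: H is diagonal, so H^(-1) * g = [-1.0548, 0.3894, -0.9595].
Step 2: g^T H^(-1) g = sum_i g_i^2 / H_ii
  = (-4.2193)^2/4 + (3.1148)^2/8 + (-6.7166)^2/7
  = 4.4506 + 1.2127 + 6.4447 = 12.108
Step 3: Objective decrease = 0.5 * g^T H^(-1) g = 6.054


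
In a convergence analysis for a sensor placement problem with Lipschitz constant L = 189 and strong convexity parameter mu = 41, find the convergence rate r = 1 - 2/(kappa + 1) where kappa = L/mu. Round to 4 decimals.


Step 1: Compute the condition number.
kappa = L/mu = 189/41 = 4.6098
Step 2: Compute the convergence rate.
r = 1 - 2/(kappa + 1) = 1 - 2*mu/(L + mu) = (L - mu)/(L + mu) = 148/230 = 0.6435


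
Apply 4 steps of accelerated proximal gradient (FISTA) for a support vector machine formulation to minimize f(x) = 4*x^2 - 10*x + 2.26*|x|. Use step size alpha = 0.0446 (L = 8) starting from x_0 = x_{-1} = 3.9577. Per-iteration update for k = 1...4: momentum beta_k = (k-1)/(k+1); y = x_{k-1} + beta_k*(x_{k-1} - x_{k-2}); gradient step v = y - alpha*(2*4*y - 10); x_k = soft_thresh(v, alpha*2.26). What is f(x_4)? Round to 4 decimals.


FISTA on f(x) = 4*x^2 - 10*x + 2.26*|x|
L = 8, alpha = 0.0446
Iteration 1: beta = 0.0, y = 3.9577 + 0.0*(3.9577 - 3.9577) = 3.9577
  grad(y) = 21.6616, v = y - alpha*grad = 2.9916
  prox(v) = soft_thresh(2.9916, 0.1008) = 2.8908
Iteration 2: beta = 0.3333, y = 2.8908 + 0.3333*(2.8908 - 3.9577) = 2.5352
  grad(y) = 10.2813, v = y - alpha*grad = 2.0766
  prox(v) = soft_thresh(2.0766, 0.1008) = 1.9758
Iteration 3: beta = 0.5, y = 1.9758 + 0.5*(1.9758 - 2.8908) = 1.5183
  grad(y) = 2.1467, v = y - alpha*grad = 1.4226
  prox(v) = soft_thresh(1.4226, 0.1008) = 1.3218
Iteration 4: beta = 0.6, y = 1.3218 + 0.6*(1.3218 - 1.9758) = 0.9294
  grad(y) = -2.565, v = y - alpha*grad = 1.0438
  prox(v) = soft_thresh(1.0438, 0.1008) = 0.943
f(x_4) = 4*0.943^2 - 10*0.943 + 2.26*|0.943| = -3.7418


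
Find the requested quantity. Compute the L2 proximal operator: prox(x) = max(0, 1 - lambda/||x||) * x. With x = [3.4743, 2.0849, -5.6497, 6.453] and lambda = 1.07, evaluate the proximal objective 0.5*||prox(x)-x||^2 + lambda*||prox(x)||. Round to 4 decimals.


Step 1: Compute ||x||.
||x|| = 9.4857
Step 2: Compute scaling factor.
scale = max(0, 1 - 1.07/9.4857) = 0.8872
Step 3: prox(x) = [3.0824, 1.8497, -5.0124, 5.7251]
||prox(x)|| = 8.4157
Step 4: Proximal objective.
0.5*||prox-x||^2 = 0.5725
lambda*||prox|| = 9.0048
Total = 9.5772


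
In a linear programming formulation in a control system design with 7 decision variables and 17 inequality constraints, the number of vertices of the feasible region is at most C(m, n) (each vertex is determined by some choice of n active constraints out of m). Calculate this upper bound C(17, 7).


Each vertex corresponds to some choice of n active constraints out of m, so the number of vertices is at most C(m, n) = m! / (n!(m-n)!).
m = 17, n = 7
Numerator: 17 * 16 * 15 * 14 * 13 * 12 * 11
Denominator: 7! = 5040
C(17, 7) = 19448


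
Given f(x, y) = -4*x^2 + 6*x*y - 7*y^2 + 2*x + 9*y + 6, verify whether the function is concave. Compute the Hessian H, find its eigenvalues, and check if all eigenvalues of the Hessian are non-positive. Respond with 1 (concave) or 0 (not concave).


The Hessian of f(x,y) = -4*x^2 + 6*x*y - 7*y^2 + 2*x + 9*y + 6 is:
H = [[-8, 6], [6, -14]]
Trace = -8 - 14 = -22
Determinant = -8*-14 - (6)^2 = 76
Discriminant = (-22)^2 - 4*76 = 180.0
Eigenvalues: lambda_1 = -17.7082, lambda_2 = -4.2918
The function is concave.

1


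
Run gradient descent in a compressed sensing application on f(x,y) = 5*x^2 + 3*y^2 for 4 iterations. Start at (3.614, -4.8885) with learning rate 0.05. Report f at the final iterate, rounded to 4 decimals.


Gradient descent on f(x,y) = 5*x^2 + 3*y^2.
Starting point: (3.614, -4.8885), alpha = 0.05
Step 1: grad_x = 2*5*3.614 = 36.14, grad_y = 2*3*-4.8885 = -29.331
  x_1 = 3.614 - 0.05*36.14 = 1.807
  y_1 = -4.8885 - 0.05*-29.331 = -3.422
Step 2: grad_x = 2*5*1.807 = 18.07, grad_y = 2*3*-3.422 = -20.5317
  x_2 = 1.807 - 0.05*18.07 = 0.9035
  y_2 = -3.422 - 0.05*-20.5317 = -2.3954
Step 3: grad_x = 2*5*0.9035 = 9.035, grad_y = 2*3*-2.3954 = -14.3722
  x_3 = 0.9035 - 0.05*9.035 = 0.4518
  y_3 = -2.3954 - 0.05*-14.3722 = -1.6768
Step 4: grad_x = 2*5*0.4518 = 4.5175, grad_y = 2*3*-1.6768 = -10.0605
  x_4 = 0.4518 - 0.05*4.5175 = 0.2259
  y_4 = -1.6768 - 0.05*-10.0605 = -1.1737
f(0.2259, -1.1737) = 5*0.2259^2 + 3*(-1.1737)^2 = 4.388


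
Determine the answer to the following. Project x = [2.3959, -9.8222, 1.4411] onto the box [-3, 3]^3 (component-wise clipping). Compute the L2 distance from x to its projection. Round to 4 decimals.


Project each component onto [-3, 3].
clip(2.3959) = 2.3959, clip(-9.8222) = -3.0, clip(1.4411) = 1.4411
Projection = [2.3959, -3.0, 1.4411]
Squared diffs: [0.0, 46.5424, 0.0]
Distance = sqrt(46.5424) = 6.8222


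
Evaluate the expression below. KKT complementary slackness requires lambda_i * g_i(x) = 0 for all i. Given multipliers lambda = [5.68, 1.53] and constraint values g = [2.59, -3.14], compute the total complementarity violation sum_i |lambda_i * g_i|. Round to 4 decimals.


KKT complementary slackness check:
lambda_1 * g_1 = 5.68 * 2.59 = 14.7112
lambda_2 * g_2 = 1.53 * -3.14 = -4.8042
Total violation = 14.7112 + 4.8042 = 19.5154


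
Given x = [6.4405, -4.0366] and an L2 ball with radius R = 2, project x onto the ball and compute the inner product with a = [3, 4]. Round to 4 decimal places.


Step 1: Compute ||x|| (intermediates to 6 decimals).
||x|| = sqrt(6.4405^2 + (-4.0366)^2) = 7.600933
Step 2: Project.
Since ||x|| > R, scale = R/||x|| = 2/7.600933 = 0.263126, proj(x) = scale * x
proj(x) = [1.694663, -1.062134]
Step 3: Dot product.
a^T * proj(x) = 3*1.694663 + 4*(-1.062134) = 0.8355


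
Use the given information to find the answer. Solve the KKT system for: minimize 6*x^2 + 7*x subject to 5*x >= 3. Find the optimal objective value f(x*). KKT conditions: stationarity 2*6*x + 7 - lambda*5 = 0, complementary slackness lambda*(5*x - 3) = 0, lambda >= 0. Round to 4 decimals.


Step 1: Try lambda = 0 (constraint inactive).
x_unc = -7/(2*6) = -0.5833
Check: 5*-0.5833 = -2.9165 < 3 -- violated!
Step 2: Constraint must be active: 5*x = 3
x* = 3/5 = 0.6
lambda = (2*6*0.6 + 7)/5 = 2.84
Step 3: Compute optimal value.
f(x*) = 6*0.6^2 + 7*0.6 = 6.36


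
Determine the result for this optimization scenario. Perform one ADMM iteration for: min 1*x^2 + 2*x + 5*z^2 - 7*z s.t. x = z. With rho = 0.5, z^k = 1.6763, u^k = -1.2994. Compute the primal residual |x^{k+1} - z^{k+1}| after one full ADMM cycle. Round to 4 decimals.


ADMM iteration with rho = 0.5, z^k = 1.6763, u^k = -1.2994
Step 1: x-update.
Minimize 1*x^2 + 2*x + (0.5/2)*(x - 1.6763 - 1.2994)^2
FOC: (2*1 + 0.5)*x = -2 + 0.5*(1.6763 + 1.2994)
x^{k+1} = -0.2049
Step 2: z-update.
Minimize 5*z^2 - 7*z + (0.5/2)*(-0.2049 - z - 1.2994)^2
FOC: (2*5 + 0.5)*z = 7 + 0.5*(-0.2049 - 1.2994)
z^{k+1} = 0.595
Step 3: u-update.
u^{k+1} = -1.2994 - 0.2049 - 0.595 = -2.0993
Step 4: Primal residual = |-0.2049 - 0.595| = 0.7999


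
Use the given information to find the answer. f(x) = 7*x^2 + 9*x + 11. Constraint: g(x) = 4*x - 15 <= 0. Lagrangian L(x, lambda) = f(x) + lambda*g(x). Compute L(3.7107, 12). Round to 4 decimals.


Step 1: Evaluate f(x).
f(3.7107) = 7*3.7107^2 + 9*3.7107 + 11 = 140.7814
Step 2: Evaluate g(x).
g(3.7107) = 4*3.7107 - 15 = -0.1572
Step 3: Compute Lagrangian.
L = 140.7814 + 12*-0.1572 = 138.895


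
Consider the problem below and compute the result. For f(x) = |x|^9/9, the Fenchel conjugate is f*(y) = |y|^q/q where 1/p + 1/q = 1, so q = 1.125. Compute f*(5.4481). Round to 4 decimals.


The conjugate exponent q satisfies 1/p + 1/q = 1.
p = 9, so q = 9/(9 - 1) = 1.125
|y|^q = 5.4481^1.125 = 6.734
f*(5.4481) = 6.734 / 1.125 = 5.9858


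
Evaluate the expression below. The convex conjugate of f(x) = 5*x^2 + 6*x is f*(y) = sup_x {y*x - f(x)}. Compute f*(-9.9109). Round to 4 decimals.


f*(y) = sup_x {y*x - a*x^2 - b*x} = sup_x {(y-b)*x - a*x^2}
FOC: (y - b) - 2a*x = 0 => x* = (y - b)/(2a)
x* = (-9.9109 - 6)/(2*5) = -1.5911
f*(-9.9109) = (y-b)^2/(4a) = (-9.9109 - 6)^2/(4*5)
= 253.1567/20 = 12.6578


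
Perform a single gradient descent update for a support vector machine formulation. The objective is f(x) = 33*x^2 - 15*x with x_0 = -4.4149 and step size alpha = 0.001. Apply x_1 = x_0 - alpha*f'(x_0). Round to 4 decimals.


We compute the gradient at x_0 and apply the update.
f'(x) = 66*x - 15
f'(-4.4149) = 66*-4.4149 - 15 = -306.3834
x_1 = -4.4149 - 0.001*-306.3834 = -4.1085


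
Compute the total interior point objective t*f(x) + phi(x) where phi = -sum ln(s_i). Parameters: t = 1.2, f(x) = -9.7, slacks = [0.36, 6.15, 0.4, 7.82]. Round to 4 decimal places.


Step 1: Compute log-barrier.
ln values: [-1.0217, 1.8165, -0.9163, 2.0567]
phi = -(-1.0217 + 1.8165 - 0.9163 + 2.0567) = -1.9352
Step 2: Compute augmented objective.
t*f(x) = 1.2*-9.7 = -11.64
Total = -11.64 - 1.9352 = -13.5752


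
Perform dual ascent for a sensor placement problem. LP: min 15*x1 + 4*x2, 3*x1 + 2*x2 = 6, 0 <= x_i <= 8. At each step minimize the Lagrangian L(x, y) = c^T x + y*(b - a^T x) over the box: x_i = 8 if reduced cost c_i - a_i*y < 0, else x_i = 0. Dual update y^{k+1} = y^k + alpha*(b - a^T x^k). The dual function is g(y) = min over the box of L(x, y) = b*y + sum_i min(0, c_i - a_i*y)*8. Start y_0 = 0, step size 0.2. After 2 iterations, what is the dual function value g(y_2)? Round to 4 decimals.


Dual ascent for LP: min 15*x1 + 4*x2, 3*x1 + 2*x2 = 6, 0 <= x_i <= 8
Step 1: y^k = 0.0, reduced costs: (15.0, 4.0)
  x^k = (0.0, 0.0), subgradient = b - a^T x = 6.0
  y^{k+1} = 0.0 + 0.2*6.0 = 1.2
Step 2: y^k = 1.2, reduced costs: (11.4, 1.6)
  x^k = (0.0, 0.0), subgradient = b - a^T x = 6.0
  y^{k+1} = 1.2 + 0.2*6.0 = 2.4
Dual objective at y_2 = 2.4: reduced costs (7.8, -0.8), box minimizer x = (0.0, 8.0)
g(y_2) = b*y + (c1 - a1*y)*x1 + (c2 - a2*y)*x2 = 6*2.4 + 7.8*0.0 + (-0.8)*8.0 = 14.4 + 0.0 - 6.4 = 8.0


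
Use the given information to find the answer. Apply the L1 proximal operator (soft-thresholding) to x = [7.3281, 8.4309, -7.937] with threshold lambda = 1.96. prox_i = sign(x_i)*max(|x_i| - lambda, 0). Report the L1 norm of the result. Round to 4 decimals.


Soft-thresholding with lambda = 1.96:
prox(7.3281) = sign(7.3281)*max(|7.3281| - 1.96, 0) = 5.3681
prox(8.4309) = sign(8.4309)*max(|8.4309| - 1.96, 0) = 6.4709
prox(-7.937) = sign(-7.937)*max(|-7.937| - 1.96, 0) = -5.977
prox(x) = [5.3681, 6.4709, -5.977]
||prox(x)||_1 = 5.3681 + 6.4709 + 5.977 = 17.816


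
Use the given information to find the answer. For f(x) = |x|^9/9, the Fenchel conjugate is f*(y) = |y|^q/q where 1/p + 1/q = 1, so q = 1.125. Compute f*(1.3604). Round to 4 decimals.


The conjugate exponent q satisfies 1/p + 1/q = 1.
p = 9, so q = 9/(9 - 1) = 1.125
|y|^q = 1.3604^1.125 = 1.4138
f*(1.3604) = 1.4138 / 1.125 = 1.2567


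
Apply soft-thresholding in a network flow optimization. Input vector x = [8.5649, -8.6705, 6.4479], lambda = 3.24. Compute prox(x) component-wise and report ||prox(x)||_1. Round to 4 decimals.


Soft-thresholding with lambda = 3.24:
prox(8.5649) = sign(8.5649)*max(|8.5649| - 3.24, 0) = 5.3249
prox(-8.6705) = sign(-8.6705)*max(|-8.6705| - 3.24, 0) = -5.4305
prox(6.4479) = sign(6.4479)*max(|6.4479| - 3.24, 0) = 3.2079
prox(x) = [5.3249, -5.4305, 3.2079]
||prox(x)||_1 = 5.3249 + 5.4305 + 3.2079 = 13.9633


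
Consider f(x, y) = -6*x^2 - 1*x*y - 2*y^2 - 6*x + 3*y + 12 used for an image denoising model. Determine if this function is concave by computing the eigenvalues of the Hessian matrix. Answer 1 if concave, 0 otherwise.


The Hessian of f(x,y) = -6*x^2 - 1*x*y - 2*y^2 - 6*x + 3*y + 12 is:
H = [[-12, -1], [-1, -4]]
Trace = -12 - 4 = -16
Determinant = -12*-4 - (-1)^2 = 47
Discriminant = (-16)^2 - 4*47 = 68.0
Eigenvalues: lambda_1 = -12.1231, lambda_2 = -3.8769
The function is concave.

1


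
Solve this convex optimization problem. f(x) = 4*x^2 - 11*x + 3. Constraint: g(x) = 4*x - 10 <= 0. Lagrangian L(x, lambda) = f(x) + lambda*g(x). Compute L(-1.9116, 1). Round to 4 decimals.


Step 1: Evaluate f(x).
f(-1.9116) = 4*(-1.9116)^2 - 11*(-1.9116) + 3 = 38.6445
Step 2: Evaluate g(x).
g(-1.9116) = 4*-1.9116 - 10 = -17.6464
Step 3: Compute Lagrangian.
L = 38.6445 + 1*-17.6464 = 20.9981


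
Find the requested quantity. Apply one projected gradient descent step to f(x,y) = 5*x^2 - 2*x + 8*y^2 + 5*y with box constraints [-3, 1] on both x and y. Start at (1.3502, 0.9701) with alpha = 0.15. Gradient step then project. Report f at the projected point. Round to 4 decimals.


Step 1: Compute gradient at (1.3502, 0.9701).
grad_x = 2*5*1.3502 - 2 = 11.502
grad_y = 2*8*0.9701 + 5 = 20.5216
Step 2: Gradient step.
x_raw = 1.3502 - 0.15*11.502 = -0.3751
y_raw = 0.9701 - 0.15*20.5216 = -2.1081
Step 3: Project onto [-3, 1].
x_proj = clip(-0.3751) = -0.3751
y_proj = clip(-2.1081) = -2.1081
Step 4: Evaluate f.
f(-0.3751, -2.1081) = 26.467


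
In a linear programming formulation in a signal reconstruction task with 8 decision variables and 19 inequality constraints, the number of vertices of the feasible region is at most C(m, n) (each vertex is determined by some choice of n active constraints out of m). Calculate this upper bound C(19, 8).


Each vertex corresponds to some choice of n active constraints out of m, so the number of vertices is at most C(m, n) = m! / (n!(m-n)!).
m = 19, n = 8
Numerator: 19 * 18 * 17 * 16 * 15 * 14 * 13 * 12
Denominator: 8! = 40320
C(19, 8) = 75582


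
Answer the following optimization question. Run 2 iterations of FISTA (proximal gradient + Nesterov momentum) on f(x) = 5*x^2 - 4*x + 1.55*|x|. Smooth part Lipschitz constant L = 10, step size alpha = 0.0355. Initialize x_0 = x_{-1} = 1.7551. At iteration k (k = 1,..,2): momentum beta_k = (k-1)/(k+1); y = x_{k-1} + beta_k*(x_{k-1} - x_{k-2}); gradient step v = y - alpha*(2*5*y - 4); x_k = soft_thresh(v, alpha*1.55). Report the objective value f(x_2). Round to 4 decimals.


FISTA on f(x) = 5*x^2 - 4*x + 1.55*|x|
L = 10, alpha = 0.0355
Iteration 1: beta = 0.0, y = 1.7551 + 0.0*(1.7551 - 1.7551) = 1.7551
  grad(y) = 13.551, v = y - alpha*grad = 1.274
  prox(v) = soft_thresh(1.274, 0.055) = 1.219
Iteration 2: beta = 0.3333, y = 1.219 + 0.3333*(1.219 - 1.7551) = 1.0403
  grad(y) = 6.4032, v = y - alpha*grad = 0.813
  prox(v) = soft_thresh(0.813, 0.055) = 0.758
f(x_2) = 5*0.758^2 - 4*0.758 + 1.55*|0.758| = 1.0156


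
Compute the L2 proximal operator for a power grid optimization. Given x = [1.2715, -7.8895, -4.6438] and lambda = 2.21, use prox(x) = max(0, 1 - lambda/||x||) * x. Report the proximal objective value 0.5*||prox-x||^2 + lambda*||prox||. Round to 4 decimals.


Step 1: Compute ||x||.
||x|| = 9.2426
Step 2: Compute scaling factor.
scale = max(0, 1 - 2.21/9.2426) = 0.7609
Step 3: prox(x) = [0.9675, -6.003, -3.5334]
||prox(x)|| = 7.0326
Step 4: Proximal objective.
0.5*||prox-x||^2 = 2.4421
lambda*||prox|| = 15.542
Total = 17.9841


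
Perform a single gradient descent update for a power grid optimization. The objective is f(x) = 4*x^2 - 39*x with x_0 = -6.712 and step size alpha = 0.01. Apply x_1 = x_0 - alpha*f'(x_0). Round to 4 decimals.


We compute the gradient at x_0 and apply the update.
f'(x) = 8*x - 39
f'(-6.712) = 8*-6.712 - 39 = -92.696
x_1 = -6.712 - 0.01*-92.696 = -5.785


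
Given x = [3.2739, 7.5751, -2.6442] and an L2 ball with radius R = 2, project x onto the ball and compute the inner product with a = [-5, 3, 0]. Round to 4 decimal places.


Step 1: Compute ||x|| (intermediates to 6 decimals).
||x|| = sqrt(3.2739^2 + 7.5751^2 + (-2.6442)^2) = 8.665585
Step 2: Project.
Since ||x|| > R, scale = R/||x|| = 2/8.665585 = 0.230798, proj(x) = scale * x
proj(x) = [0.75561, 1.748318, -0.610276]
Step 3: Dot product.
a^T * proj(x) = -5*0.75561 + 3*1.748318 + 0*(-0.610276) = 1.4669


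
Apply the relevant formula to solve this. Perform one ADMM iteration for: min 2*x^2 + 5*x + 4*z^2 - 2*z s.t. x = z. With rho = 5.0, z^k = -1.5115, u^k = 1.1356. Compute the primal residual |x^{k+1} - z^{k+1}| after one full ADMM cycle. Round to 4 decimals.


ADMM iteration with rho = 5.0, z^k = -1.5115, u^k = 1.1356
Step 1: x-update.
Minimize 2*x^2 + 5*x + (5.0/2)*(x + 1.5115 + 1.1356)^2
FOC: (2*2 + 5.0)*x = -5 + 5.0*(-1.5115 - 1.1356)
x^{k+1} = -2.0262
Step 2: z-update.
Minimize 4*z^2 - 2*z + (5.0/2)*(-2.0262 - z + 1.1356)^2
FOC: (2*4 + 5.0)*z = 2 + 5.0*(-2.0262 + 1.1356)
z^{k+1} = -0.1887
Step 3: u-update.
u^{k+1} = 1.1356 - 2.0262 + 0.1887 = -0.7019
Step 4: Primal residual = |-2.0262 + 0.1887| = 1.8375


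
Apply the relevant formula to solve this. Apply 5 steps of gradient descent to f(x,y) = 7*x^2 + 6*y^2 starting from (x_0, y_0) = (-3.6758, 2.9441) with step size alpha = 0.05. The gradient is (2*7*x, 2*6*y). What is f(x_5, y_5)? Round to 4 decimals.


Gradient descent on f(x,y) = 7*x^2 + 6*y^2.
Starting point: (-3.6758, 2.9441), alpha = 0.05
Step 1: grad_x = 2*7*-3.6758 = -51.4612, grad_y = 2*6*2.9441 = 35.3292
  x_1 = -3.6758 - 0.05*-51.4612 = -1.1027
  y_1 = 2.9441 - 0.05*35.3292 = 1.1776
Step 2: grad_x = 2*7*-1.1027 = -15.4384, grad_y = 2*6*1.1776 = 14.1317
  x_2 = -1.1027 - 0.05*-15.4384 = -0.3308
  y_2 = 1.1776 - 0.05*14.1317 = 0.4711
Step 3: grad_x = 2*7*-0.3308 = -4.6315, grad_y = 2*6*0.4711 = 5.6527
  x_3 = -0.3308 - 0.05*-4.6315 = -0.0992
  y_3 = 0.4711 - 0.05*5.6527 = 0.1884
Step 4: grad_x = 2*7*-0.0992 = -1.3895, grad_y = 2*6*0.1884 = 2.2611
  x_4 = -0.0992 - 0.05*-1.3895 = -0.0298
  y_4 = 0.1884 - 0.05*2.2611 = 0.0754
Step 5: grad_x = 2*7*-0.0298 = -0.4168, grad_y = 2*6*0.0754 = 0.9044
  x_5 = -0.0298 - 0.05*-0.4168 = -0.0089
  y_5 = 0.0754 - 0.05*0.9044 = 0.0301
f(-0.0089, 0.0301) = 7*(-0.0089)^2 + 6*0.0301^2 = 0.006


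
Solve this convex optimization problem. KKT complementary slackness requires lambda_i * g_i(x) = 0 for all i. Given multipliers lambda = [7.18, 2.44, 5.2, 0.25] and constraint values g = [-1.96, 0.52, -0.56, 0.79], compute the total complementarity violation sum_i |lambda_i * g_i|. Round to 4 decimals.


KKT complementary slackness check:
lambda_1 * g_1 = 7.18 * -1.96 = -14.0728
lambda_2 * g_2 = 2.44 * 0.52 = 1.2688
lambda_3 * g_3 = 5.2 * -0.56 = -2.912
lambda_4 * g_4 = 0.25 * 0.79 = 0.1975
Total violation = 14.0728 + 1.2688 + 2.912 + 0.1975 = 18.4511


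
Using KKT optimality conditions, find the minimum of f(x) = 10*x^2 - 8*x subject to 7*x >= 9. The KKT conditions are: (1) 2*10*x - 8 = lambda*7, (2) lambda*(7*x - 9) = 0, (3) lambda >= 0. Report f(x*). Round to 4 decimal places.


Step 1: Try lambda = 0 (constraint inactive).
x_unc = 8/(2*10) = 0.4
Check: 7*0.4 = 2.8 < 9 -- violated!
Step 2: Constraint must be active: 7*x = 9
x* = 9/7 = 1.2857 (rounded; the exact value 9/7 is used below)
lambda = (2*10*(9/7) - 8)/7 = 2.5306
Step 3: Compute optimal value.
f(x*) = 10*(9/7)^2 - 8*(9/7) = 6.2449


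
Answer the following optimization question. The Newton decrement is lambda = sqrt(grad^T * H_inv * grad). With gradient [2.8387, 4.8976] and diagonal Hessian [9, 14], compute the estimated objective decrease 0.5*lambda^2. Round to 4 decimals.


Step 1: H is diagonal, so H^(-1) * g = [0.3154, 0.3498].
Step 2: g^T H^(-1) g = sum_i g_i^2 / H_ii
  = (2.8387)^2/9 + (4.8976)^2/14
  = 0.8954 + 1.7133 = 2.6087
Step 3: Objective decrease = 0.5 * g^T H^(-1) g = 1.3043


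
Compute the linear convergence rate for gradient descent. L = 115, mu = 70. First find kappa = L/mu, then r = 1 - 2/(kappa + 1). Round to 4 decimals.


Step 1: Compute the condition number.
kappa = L/mu = 115/70 = 1.6429
Step 2: Compute the convergence rate.
r = 1 - 2/(kappa + 1) = 1 - 2*mu/(L + mu) = (L - mu)/(L + mu) = 45/185 = 0.2432


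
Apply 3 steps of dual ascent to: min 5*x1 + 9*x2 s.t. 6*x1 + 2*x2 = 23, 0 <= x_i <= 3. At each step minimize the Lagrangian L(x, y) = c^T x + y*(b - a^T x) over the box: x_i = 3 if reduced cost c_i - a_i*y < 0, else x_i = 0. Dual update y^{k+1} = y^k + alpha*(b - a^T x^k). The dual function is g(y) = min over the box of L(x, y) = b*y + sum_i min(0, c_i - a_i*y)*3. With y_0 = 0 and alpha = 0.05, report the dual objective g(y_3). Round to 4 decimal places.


Dual ascent for LP: min 5*x1 + 9*x2, 6*x1 + 2*x2 = 23, 0 <= x_i <= 3
Step 1: y^k = 0.0, reduced costs: (5.0, 9.0)
  x^k = (0.0, 0.0), subgradient = b - a^T x = 23.0
  y^{k+1} = 0.0 + 0.05*23.0 = 1.15
Step 2: y^k = 1.15, reduced costs: (-1.9, 6.7)
  x^k = (3.0, 0.0), subgradient = b - a^T x = 5.0
  y^{k+1} = 1.15 + 0.05*5.0 = 1.4
Step 3: y^k = 1.4, reduced costs: (-3.4, 6.2)
  x^k = (3.0, 0.0), subgradient = b - a^T x = 5.0
  y^{k+1} = 1.4 + 0.05*5.0 = 1.65
Dual objective at y_3 = 1.65: reduced costs (-4.9, 5.7), box minimizer x = (3.0, 0.0)
g(y_3) = b*y + (c1 - a1*y)*x1 + (c2 - a2*y)*x2 = 23*1.65 + (-4.9)*3.0 + 5.7*0.0 = 37.95 - 14.7 + 0.0 = 23.25


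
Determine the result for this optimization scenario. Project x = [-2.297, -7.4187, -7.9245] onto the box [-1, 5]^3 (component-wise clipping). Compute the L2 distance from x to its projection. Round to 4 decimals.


Project each component onto [-1, 5].
clip(-2.297) = -1.0, clip(-7.4187) = -1.0, clip(-7.9245) = -1.0
Projection = [-1.0, -1.0, -1.0]
Squared diffs: [1.6822, 41.1997, 47.9487]
Distance = sqrt(90.8306) = 9.5305


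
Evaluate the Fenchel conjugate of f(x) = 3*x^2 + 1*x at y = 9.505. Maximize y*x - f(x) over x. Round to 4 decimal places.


f*(y) = sup_x {y*x - a*x^2 - b*x} = sup_x {(y-b)*x - a*x^2}
FOC: (y - b) - 2a*x = 0 => x* = (y - b)/(2a)
x* = (9.505 - 1)/(2*3) = 1.4175
f*(9.505) = (y-b)^2/(4a) = (9.505 - 1)^2/(4*3)
= 72.335/12 = 6.0279


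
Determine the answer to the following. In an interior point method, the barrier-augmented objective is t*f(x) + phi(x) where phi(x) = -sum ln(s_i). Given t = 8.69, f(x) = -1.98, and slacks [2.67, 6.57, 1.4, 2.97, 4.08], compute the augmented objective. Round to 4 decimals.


Step 1: Compute log-barrier.
ln values: [0.9821, 1.8825, 0.3365, 1.0886, 1.4061]
phi = -(0.9821 + 1.8825 + 0.3365 + 1.0886 + 1.4061) = -5.6957
Step 2: Compute augmented objective.
t*f(x) = 8.69*-1.98 = -17.2062
Total = -17.2062 - 5.6957 = -22.9019


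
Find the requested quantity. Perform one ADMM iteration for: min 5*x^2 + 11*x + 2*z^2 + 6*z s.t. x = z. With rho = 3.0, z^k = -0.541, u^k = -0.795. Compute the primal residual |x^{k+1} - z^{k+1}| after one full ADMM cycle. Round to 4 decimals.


ADMM iteration with rho = 3.0, z^k = -0.541, u^k = -0.795
Step 1: x-update.
Minimize 5*x^2 + 11*x + (3.0/2)*(x + 0.541 - 0.795)^2
FOC: (2*5 + 3.0)*x = -11 + 3.0*(-0.541 + 0.795)
x^{k+1} = -0.7875
Step 2: z-update.
Minimize 2*z^2 + 6*z + (3.0/2)*(-0.7875 - z - 0.795)^2
FOC: (2*2 + 3.0)*z = -6 + 3.0*(-0.7875 - 0.795)
z^{k+1} = -1.5354
Step 3: u-update.
u^{k+1} = -0.795 - 0.7875 + 1.5354 = -0.0472
Step 4: Primal residual = |-0.7875 + 1.5354| = 0.7478


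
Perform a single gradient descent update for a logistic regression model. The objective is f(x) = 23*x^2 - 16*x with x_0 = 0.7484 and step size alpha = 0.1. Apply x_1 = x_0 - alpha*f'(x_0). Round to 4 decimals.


We compute the gradient at x_0 and apply the update.
f'(x) = 46*x - 16
f'(0.7484) = 46*0.7484 - 16 = 18.4264
x_1 = 0.7484 - 0.1*18.4264 = -1.0942


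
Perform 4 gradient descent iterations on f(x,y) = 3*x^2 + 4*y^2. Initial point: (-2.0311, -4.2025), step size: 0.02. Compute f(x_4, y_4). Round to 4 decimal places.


Gradient descent on f(x,y) = 3*x^2 + 4*y^2.
Starting point: (-2.0311, -4.2025), alpha = 0.02
Step 1: grad_x = 2*3*-2.0311 = -12.1866, grad_y = 2*4*-4.2025 = -33.62
  x_1 = -2.0311 - 0.02*-12.1866 = -1.7874
  y_1 = -4.2025 - 0.02*-33.62 = -3.5301
Step 2: grad_x = 2*3*-1.7874 = -10.7242, grad_y = 2*4*-3.5301 = -28.2408
  x_2 = -1.7874 - 0.02*-10.7242 = -1.5729
  y_2 = -3.5301 - 0.02*-28.2408 = -2.9653
Step 3: grad_x = 2*3*-1.5729 = -9.4373, grad_y = 2*4*-2.9653 = -23.7223
  x_3 = -1.5729 - 0.02*-9.4373 = -1.3841
  y_3 = -2.9653 - 0.02*-23.7223 = -2.4908
Step 4: grad_x = 2*3*-1.3841 = -8.3048, grad_y = 2*4*-2.4908 = -19.9267
  x_4 = -1.3841 - 0.02*-8.3048 = -1.218
  y_4 = -2.4908 - 0.02*-19.9267 = -2.0923
f(-1.218, -2.0923) = 3*(-1.218)^2 + 4*(-2.0923)^2 = 21.9618


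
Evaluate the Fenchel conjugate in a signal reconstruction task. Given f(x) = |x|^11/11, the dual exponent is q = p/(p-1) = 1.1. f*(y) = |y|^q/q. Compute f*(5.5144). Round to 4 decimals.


The conjugate exponent q satisfies 1/p + 1/q = 1.
p = 11, so q = 11/(11 - 1) = 1.1
|y|^q = 5.5144^1.1 = 6.5411
f*(5.5144) = 6.5411 / 1.1 = 5.9464


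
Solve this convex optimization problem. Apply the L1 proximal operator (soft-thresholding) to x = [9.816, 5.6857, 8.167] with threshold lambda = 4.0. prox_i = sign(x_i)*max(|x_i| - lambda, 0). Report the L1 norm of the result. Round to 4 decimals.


Soft-thresholding with lambda = 4.0:
prox(9.816) = sign(9.816)*max(|9.816| - 4.0, 0) = 5.816
prox(5.6857) = sign(5.6857)*max(|5.6857| - 4.0, 0) = 1.6857
prox(8.167) = sign(8.167)*max(|8.167| - 4.0, 0) = 4.167
prox(x) = [5.816, 1.6857, 4.167]
||prox(x)||_1 = 5.816 + 1.6857 + 4.167 = 11.6687


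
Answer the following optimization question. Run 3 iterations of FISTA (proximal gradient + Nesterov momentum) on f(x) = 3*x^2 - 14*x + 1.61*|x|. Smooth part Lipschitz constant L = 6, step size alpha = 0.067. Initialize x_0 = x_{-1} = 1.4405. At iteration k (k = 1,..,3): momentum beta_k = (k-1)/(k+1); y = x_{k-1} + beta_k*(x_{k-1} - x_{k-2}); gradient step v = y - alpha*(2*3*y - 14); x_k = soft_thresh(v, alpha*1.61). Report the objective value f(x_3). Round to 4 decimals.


FISTA on f(x) = 3*x^2 - 14*x + 1.61*|x|
L = 6, alpha = 0.067
Iteration 1: beta = 0.0, y = 1.4405 + 0.0*(1.4405 - 1.4405) = 1.4405
  grad(y) = -5.357, v = y - alpha*grad = 1.7994
  prox(v) = soft_thresh(1.7994, 0.1079) = 1.6915
Iteration 2: beta = 0.3333, y = 1.6915 + 0.3333*(1.6915 - 1.4405) = 1.7752
  grad(y) = -3.3486, v = y - alpha*grad = 1.9996
  prox(v) = soft_thresh(1.9996, 0.1079) = 1.8917
Iteration 3: beta = 0.5, y = 1.8917 + 0.5*(1.8917 - 1.6915) = 1.9918
  grad(y) = -2.0492, v = y - alpha*grad = 2.1291
  prox(v) = soft_thresh(2.1291, 0.1079) = 2.0212
f(x_3) = 3*2.0212^2 - 14*2.0212 + 1.61*|2.0212| = -12.7869


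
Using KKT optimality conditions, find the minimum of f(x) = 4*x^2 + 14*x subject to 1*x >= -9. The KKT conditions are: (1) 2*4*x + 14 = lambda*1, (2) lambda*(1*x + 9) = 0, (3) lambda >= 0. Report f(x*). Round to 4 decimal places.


Step 1: Try lambda = 0 (constraint inactive).
Stationarity: 2*4*x + 14 = 0
x* = -14/(2*4) = -1.75
Check constraint: 1*-1.75 = -1.75 >= -9 -- satisfied.
Step 2: Compute optimal value.
f(x*) = 4*(-1.75)^2 + 14*(-1.75) = -12.25


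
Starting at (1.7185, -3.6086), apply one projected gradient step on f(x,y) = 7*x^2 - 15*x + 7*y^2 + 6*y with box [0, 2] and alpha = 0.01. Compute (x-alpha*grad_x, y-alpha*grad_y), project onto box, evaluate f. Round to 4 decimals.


Step 1: Compute gradient at (1.7185, -3.6086).
grad_x = 2*7*1.7185 - 15 = 9.059
grad_y = 2*7*-3.6086 + 6 = -44.5204
Step 2: Gradient step.
x_raw = 1.7185 - 0.01*9.059 = 1.6279
y_raw = -3.6086 - 0.01*-44.5204 = -3.1634
Step 3: Project onto [0, 2].
x_proj = clip(1.6279) = 1.6279
y_proj = clip(-3.1634) = 0.0
Step 4: Evaluate f.
f(1.6279, 0.0) = -5.868


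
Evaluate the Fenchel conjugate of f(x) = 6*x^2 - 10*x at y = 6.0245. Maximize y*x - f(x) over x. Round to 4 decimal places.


f*(y) = sup_x {y*x - a*x^2 - b*x} = sup_x {(y-b)*x - a*x^2}
FOC: (y - b) - 2a*x = 0 => x* = (y - b)/(2a)
x* = (6.0245 + 10)/(2*6) = 1.3354
f*(6.0245) = (y-b)^2/(4a) = (6.0245 + 10)^2/(4*6)
= 256.7846/24 = 10.6994


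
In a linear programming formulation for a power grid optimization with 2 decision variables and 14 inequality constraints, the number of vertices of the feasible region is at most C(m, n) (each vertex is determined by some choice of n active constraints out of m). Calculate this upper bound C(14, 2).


Each vertex corresponds to some choice of n active constraints out of m, so the number of vertices is at most C(m, n) = m! / (n!(m-n)!).
m = 14, n = 2
Numerator: 14 * 13
Denominator: 2! = 2
C(14, 2) = 91


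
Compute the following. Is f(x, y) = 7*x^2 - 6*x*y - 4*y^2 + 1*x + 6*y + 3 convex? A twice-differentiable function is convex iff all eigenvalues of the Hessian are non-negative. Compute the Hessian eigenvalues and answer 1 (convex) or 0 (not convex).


The Hessian of f(x,y) = 7*x^2 - 6*x*y - 4*y^2 + 1*x + 6*y + 3 is:
H = [[14, -6], [-6, -8]]
Trace = 14 - 8 = 6
Determinant = 14*-8 - (-6)^2 = -148
Discriminant = (6)^2 - 4*-148 = 628.0
Eigenvalues: lambda_1 = -9.53, lambda_2 = 15.53
The function is not convex.

0


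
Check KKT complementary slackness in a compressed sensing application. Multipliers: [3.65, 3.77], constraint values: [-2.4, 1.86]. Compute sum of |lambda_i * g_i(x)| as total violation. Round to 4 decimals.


KKT complementary slackness check:
lambda_1 * g_1 = 3.65 * -2.4 = -8.76
lambda_2 * g_2 = 3.77 * 1.86 = 7.0122
Total violation = 8.76 + 7.0122 = 15.7722


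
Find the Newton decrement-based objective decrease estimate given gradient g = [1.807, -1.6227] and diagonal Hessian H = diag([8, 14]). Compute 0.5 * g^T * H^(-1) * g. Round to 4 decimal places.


Step 1: H is diagonal, so H^(-1) * g = [0.2259, -0.1159].
Step 2: g^T H^(-1) g = sum_i g_i^2 / H_ii
  = (1.807)^2/8 + (-1.6227)^2/14
  = 0.4082 + 0.1881 = 0.5962
Step 3: Objective decrease = 0.5 * g^T H^(-1) g = 0.2981


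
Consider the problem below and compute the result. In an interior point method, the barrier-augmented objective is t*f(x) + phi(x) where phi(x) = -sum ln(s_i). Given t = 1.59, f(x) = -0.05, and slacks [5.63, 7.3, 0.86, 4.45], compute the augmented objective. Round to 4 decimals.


Step 1: Compute log-barrier.
ln values: [1.7281, 1.9879, -0.1508, 1.4929]
phi = -(1.7281 + 1.9879 - 0.1508 + 1.4929) = -5.0581
Step 2: Compute augmented objective.
t*f(x) = 1.59*-0.05 = -0.0795
Total = -0.0795 - 5.0581 = -5.1376


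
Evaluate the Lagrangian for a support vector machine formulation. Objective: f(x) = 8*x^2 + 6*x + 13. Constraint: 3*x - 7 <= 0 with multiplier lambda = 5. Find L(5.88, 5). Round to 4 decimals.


Step 1: Evaluate f(x).
f(5.88) = 8*5.88^2 + 6*5.88 + 13 = 324.8752
Step 2: Evaluate g(x).
g(5.88) = 3*5.88 - 7 = 10.64
Step 3: Compute Lagrangian.
L = 324.8752 + 5*10.64 = 378.0752


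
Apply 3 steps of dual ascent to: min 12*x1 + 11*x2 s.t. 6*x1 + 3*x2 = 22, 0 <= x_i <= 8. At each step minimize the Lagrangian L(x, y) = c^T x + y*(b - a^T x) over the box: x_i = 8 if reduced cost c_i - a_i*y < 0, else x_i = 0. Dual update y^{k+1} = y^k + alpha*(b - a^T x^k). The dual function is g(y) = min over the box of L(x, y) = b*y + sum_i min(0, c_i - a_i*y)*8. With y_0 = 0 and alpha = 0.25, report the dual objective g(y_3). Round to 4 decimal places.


Dual ascent for LP: min 12*x1 + 11*x2, 6*x1 + 3*x2 = 22, 0 <= x_i <= 8
Step 1: y^k = 0.0, reduced costs: (12.0, 11.0)
  x^k = (0.0, 0.0), subgradient = b - a^T x = 22.0
  y^{k+1} = 0.0 + 0.25*22.0 = 5.5
Step 2: y^k = 5.5, reduced costs: (-21.0, -5.5)
  x^k = (8.0, 8.0), subgradient = b - a^T x = -50.0
  y^{k+1} = 5.5 + 0.25*-50.0 = -7.0
Step 3: y^k = -7.0, reduced costs: (54.0, 32.0)
  x^k = (0.0, 0.0), subgradient = b - a^T x = 22.0
  y^{k+1} = -7.0 + 0.25*22.0 = -1.5
Dual objective at y_3 = -1.5: reduced costs (21.0, 15.5), box minimizer x = (0.0, 0.0)
g(y_3) = b*y + (c1 - a1*y)*x1 + (c2 - a2*y)*x2 = 22*(-1.5) + 21.0*0.0 + 15.5*0.0 = -33.0 + 0.0 + 0.0 = -33.0
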